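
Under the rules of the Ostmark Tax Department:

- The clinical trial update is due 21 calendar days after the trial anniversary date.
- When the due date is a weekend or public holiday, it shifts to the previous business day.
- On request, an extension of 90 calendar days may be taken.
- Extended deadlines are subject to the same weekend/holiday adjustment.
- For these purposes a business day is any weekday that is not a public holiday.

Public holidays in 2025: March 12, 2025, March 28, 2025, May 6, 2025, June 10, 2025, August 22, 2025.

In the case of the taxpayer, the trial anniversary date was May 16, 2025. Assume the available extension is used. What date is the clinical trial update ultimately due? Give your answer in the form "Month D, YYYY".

21 calendar days after May 16, 2025 is June 6, 2025.
June 6, 2025 is a Friday and not a listed holiday, so it stands.
With the 90-day extension, June 6, 2025 becomes September 4, 2025.
September 4, 2025 is a Thursday and not a listed holiday, so it stands.
Deadline: September 4, 2025.

September 4, 2025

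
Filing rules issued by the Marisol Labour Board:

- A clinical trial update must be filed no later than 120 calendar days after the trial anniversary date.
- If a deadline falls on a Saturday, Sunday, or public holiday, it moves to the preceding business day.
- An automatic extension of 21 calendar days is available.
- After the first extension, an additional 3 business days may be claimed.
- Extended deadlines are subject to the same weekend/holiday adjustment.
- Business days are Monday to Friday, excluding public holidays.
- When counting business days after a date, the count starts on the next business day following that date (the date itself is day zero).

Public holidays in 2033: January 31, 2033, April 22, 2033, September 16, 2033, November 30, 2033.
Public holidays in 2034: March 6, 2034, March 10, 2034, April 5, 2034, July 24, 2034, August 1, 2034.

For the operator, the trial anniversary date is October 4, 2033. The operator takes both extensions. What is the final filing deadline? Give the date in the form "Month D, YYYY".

Adding 120 calendar days to October 4, 2033 gives February 1, 2034.
Since February 1, 2034 is a Wednesday and not a holiday, the date is unchanged.
Applying the 21-calendar-day extension: February 1, 2034 + 21 days = February 22, 2034.
Since February 22, 2034 is a Wednesday and not a holiday, the date is unchanged.
Applying the 3-business-day extension: 3 business days after February 22, 2034 is February 27, 2034.
February 27, 2034 (Monday) is already a business day.
Deadline: February 27, 2034.

February 27, 2034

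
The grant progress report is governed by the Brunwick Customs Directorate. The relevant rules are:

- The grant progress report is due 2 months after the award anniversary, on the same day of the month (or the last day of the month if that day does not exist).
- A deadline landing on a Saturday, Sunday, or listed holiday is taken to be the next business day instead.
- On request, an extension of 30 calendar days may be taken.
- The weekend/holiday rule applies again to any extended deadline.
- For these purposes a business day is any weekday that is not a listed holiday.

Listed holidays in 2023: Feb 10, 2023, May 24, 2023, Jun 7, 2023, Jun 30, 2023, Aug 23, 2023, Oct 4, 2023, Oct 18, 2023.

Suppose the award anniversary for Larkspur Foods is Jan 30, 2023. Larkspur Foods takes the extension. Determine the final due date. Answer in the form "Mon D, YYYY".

Moving 2 months forward from Jan 30, 2023 on the corresponding day gives Mar 30, 2023.
Since Mar 30, 2023 is a Thursday and not a holiday, the date is unchanged.
The 30-calendar-day extension moves the deadline from Mar 30, 2023 to Apr 29, 2023.
Apr 29, 2023 is a Saturday, so it moves to the next business day, May 1, 2023 (Monday).
Final deadline: May 1, 2023.

May 1, 2023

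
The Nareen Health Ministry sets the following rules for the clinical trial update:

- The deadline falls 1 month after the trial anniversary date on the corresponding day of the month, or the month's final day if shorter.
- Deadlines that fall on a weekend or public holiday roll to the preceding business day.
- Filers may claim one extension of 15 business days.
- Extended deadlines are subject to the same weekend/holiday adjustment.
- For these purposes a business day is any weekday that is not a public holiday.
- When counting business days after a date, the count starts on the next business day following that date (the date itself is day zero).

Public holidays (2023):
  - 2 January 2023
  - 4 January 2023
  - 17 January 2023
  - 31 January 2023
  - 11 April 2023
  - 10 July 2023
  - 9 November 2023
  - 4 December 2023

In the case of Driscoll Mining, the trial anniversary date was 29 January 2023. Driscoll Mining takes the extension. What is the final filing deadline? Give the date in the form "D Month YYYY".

21 March 2023

Moving 1 month forward from 29 January 2023 on the corresponding day gives 28 February 2023 (day 29 does not exist in February, so the month's last day is used).
28 February 2023 (Tuesday) is already a business day.
Applying the 15-business-day extension: 15 business days after 28 February 2023 is 21 March 2023.
Since 21 March 2023 is a Tuesday and not a holiday, the date is unchanged.
So the filing is due 21 March 2023.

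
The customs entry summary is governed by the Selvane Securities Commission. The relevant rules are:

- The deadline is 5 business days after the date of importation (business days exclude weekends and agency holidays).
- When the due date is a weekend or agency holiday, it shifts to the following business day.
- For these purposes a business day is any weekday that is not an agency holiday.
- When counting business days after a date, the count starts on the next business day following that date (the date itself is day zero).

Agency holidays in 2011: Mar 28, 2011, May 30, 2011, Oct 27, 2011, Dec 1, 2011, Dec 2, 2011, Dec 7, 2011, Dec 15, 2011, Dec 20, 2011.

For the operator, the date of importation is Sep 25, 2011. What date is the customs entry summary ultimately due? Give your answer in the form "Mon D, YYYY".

Counting 5 business days after Sep 25, 2011 (skipping weekends and listed holidays) reaches Sep 30, 2011.
Sep 30, 2011 falls on a Friday, which is a business day, so no adjustment is needed.
Deadline: Sep 30, 2011.

Sep 30, 2011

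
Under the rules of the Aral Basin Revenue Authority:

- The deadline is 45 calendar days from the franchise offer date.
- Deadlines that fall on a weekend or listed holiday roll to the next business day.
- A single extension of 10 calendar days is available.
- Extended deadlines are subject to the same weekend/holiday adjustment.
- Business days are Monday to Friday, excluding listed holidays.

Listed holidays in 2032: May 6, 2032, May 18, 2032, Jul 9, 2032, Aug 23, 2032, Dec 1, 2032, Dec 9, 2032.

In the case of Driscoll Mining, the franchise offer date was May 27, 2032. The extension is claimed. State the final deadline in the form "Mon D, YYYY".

Jul 22, 2032

45 calendar days after May 27, 2032 is Jul 11, 2032.
Jul 11, 2032 is a Sunday, so it moves to the next business day, Jul 12, 2032 (Monday).
Applying the 10-calendar-day extension: Jul 12, 2032 + 10 days = Jul 22, 2032.
Jul 22, 2032 (Thursday) is already a business day.
So the filing is due Jul 22, 2032.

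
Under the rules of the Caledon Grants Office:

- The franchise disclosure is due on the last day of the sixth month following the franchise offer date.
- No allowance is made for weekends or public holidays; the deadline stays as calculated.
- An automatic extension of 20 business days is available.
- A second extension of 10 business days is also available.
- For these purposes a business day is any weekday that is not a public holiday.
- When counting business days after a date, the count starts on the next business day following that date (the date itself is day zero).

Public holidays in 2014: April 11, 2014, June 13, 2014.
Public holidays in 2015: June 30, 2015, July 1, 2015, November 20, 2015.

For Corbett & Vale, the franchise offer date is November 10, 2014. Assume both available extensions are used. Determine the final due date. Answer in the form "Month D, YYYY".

July 14, 2015

6 months after November 10, 2014 falls in May 2015; the last day of that month is May 31, 2015.
May 31, 2015 falls on a Sunday. The rules make no weekend/holiday allowance, so it remains May 31, 2015.
The 20-business-day extension runs from May 31, 2015 to June 26, 2015.
June 26, 2015 falls on a Friday. The rules make no weekend/holiday allowance, so it remains June 26, 2015.
The 10-business-day extension runs from June 26, 2015 to July 14, 2015.
July 14, 2015 falls on a Tuesday. The rules make no weekend/holiday allowance, so it remains July 14, 2015.
So the filing is due July 14, 2015.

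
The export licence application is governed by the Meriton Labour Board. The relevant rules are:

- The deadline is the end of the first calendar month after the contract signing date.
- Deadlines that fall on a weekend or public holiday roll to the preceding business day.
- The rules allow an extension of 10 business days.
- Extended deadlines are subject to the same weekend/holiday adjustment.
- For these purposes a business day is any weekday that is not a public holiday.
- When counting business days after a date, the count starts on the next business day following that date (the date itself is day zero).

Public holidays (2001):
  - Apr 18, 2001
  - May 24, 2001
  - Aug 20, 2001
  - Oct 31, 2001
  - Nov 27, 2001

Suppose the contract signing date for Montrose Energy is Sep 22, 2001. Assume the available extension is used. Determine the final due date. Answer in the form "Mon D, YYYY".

Nov 14, 2001

1 month after Sep 22, 2001 falls in October 2001; the last day of that month is Oct 31, 2001.
Oct 31, 2001 is a listed holiday, so it moves to the preceding business day, Oct 30, 2001 (Tuesday).
Counting 10 further business days from Oct 30, 2001 reaches Nov 14, 2001.
Nov 14, 2001 is a Wednesday and not a listed holiday, so it stands.
The final due date is Nov 14, 2001.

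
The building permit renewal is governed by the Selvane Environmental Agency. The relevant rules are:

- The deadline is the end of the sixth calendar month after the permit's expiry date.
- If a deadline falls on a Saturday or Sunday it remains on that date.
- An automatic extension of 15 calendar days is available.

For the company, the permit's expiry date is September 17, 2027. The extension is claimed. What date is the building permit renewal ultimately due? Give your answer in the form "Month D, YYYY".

6 months after September 17, 2027 is March 2028; that month ends on March 31, 2028.
March 31, 2028 falls on a Friday. The rules make no weekend/holiday allowance, so it remains March 31, 2028.
Add the 15 calendar-day extension to March 31, 2028: April 15, 2028.
April 15, 2028 falls on a Saturday. The rules make no weekend/holiday allowance, so it remains April 15, 2028.
So the filing is due April 15, 2028.

April 15, 2028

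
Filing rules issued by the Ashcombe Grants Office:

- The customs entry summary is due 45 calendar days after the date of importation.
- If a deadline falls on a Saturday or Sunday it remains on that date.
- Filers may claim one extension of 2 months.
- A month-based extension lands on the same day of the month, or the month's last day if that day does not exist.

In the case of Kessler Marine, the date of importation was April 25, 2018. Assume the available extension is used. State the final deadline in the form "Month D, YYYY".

August 9, 2018

From April 25, 2018, 45 calendar days later is June 9, 2018.
No adjustment is made for weekends or holidays, so June 9, 2018 stands.
Add 2 months to June 9, 2018: August 9, 2018.
No adjustment is made for weekends or holidays, so August 9, 2018 stands.
So the filing is due August 9, 2018.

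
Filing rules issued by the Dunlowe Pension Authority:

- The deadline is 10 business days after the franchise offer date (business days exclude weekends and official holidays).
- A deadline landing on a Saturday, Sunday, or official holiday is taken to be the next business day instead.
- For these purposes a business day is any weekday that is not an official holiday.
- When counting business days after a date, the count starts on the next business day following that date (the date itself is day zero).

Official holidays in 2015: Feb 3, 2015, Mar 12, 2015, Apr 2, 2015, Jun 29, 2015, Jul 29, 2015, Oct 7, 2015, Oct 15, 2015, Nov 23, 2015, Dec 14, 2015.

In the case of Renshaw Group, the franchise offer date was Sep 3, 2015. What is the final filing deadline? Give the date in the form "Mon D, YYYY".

10 business days after Sep 3, 2015, excluding weekends and holidays, is Sep 17, 2015.
Since Sep 17, 2015 is a Thursday and not a holiday, the date is unchanged.
Deadline: Sep 17, 2015.

Sep 17, 2015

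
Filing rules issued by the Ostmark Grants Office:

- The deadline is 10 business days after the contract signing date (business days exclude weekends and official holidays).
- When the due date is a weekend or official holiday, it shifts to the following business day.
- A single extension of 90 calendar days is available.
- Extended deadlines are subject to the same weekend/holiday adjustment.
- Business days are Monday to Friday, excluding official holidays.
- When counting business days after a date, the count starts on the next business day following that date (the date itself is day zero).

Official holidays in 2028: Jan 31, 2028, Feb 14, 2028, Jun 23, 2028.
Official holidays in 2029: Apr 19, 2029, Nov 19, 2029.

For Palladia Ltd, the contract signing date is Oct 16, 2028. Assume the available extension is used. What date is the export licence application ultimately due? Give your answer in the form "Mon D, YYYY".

Starting the day after Oct 16, 2028 and counting 10 business days lands on Oct 30, 2028.
Oct 30, 2028 falls on a Monday, which is a business day, so no adjustment is needed.
With the 90-day extension, Oct 30, 2028 becomes Jan 28, 2029.
Jan 28, 2029 is a Sunday; the next business day is Jan 29, 2029 (Monday).
So the filing is due Jan 29, 2029.

Jan 29, 2029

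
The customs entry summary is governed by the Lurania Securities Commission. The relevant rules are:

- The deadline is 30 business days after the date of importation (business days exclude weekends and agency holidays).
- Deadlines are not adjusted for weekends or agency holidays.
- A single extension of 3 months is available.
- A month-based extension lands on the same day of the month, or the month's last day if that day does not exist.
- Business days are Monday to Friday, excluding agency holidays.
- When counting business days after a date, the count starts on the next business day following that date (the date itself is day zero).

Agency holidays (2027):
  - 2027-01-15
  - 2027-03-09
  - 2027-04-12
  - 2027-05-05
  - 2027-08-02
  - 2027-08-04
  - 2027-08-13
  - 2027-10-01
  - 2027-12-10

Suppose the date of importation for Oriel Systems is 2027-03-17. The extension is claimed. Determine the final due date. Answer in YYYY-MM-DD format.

30 business days after 2027-03-17, excluding weekends and holidays, is 2027-04-29.
No adjustment is made for weekends or holidays, so 2027-04-29 stands.
The 3 months extension carries 2027-04-29 to 2027-07-29.
2027-07-29 falls on a Thursday. The rules make no weekend/holiday allowance, so it remains 2027-07-29.
The final due date is 2027-07-29.

2027-07-29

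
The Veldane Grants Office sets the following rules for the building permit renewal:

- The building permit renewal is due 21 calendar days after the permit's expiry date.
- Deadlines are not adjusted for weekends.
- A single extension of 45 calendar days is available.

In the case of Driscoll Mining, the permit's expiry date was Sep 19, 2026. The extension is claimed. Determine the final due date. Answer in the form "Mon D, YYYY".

Nov 24, 2026

21 calendar days after Sep 19, 2026 is Oct 10, 2026.
Oct 10, 2026 falls on a Saturday. The rules make no weekend/holiday allowance, so it remains Oct 10, 2026.
The 45-calendar-day extension moves the deadline from Oct 10, 2026 to Nov 24, 2026.
No adjustment is made for weekends or holidays, so Nov 24, 2026 stands.
Final deadline: Nov 24, 2026.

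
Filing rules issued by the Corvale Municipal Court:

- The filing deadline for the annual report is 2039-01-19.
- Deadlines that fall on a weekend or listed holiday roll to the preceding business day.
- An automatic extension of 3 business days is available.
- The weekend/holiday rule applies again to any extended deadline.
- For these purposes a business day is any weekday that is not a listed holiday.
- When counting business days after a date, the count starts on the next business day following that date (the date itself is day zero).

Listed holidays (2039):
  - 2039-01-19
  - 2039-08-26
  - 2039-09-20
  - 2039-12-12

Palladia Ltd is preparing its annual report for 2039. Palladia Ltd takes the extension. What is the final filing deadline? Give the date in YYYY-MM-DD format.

Start from the fixed due date, 2039-01-19.
2039-01-19 is a listed holiday; the preceding business day is 2039-01-18 (Tuesday).
The 3-business-day extension runs from 2039-01-18 to 2039-01-24.
2039-01-24 is a Monday and not a listed holiday, so it stands.
Final deadline: 2039-01-24.

2039-01-24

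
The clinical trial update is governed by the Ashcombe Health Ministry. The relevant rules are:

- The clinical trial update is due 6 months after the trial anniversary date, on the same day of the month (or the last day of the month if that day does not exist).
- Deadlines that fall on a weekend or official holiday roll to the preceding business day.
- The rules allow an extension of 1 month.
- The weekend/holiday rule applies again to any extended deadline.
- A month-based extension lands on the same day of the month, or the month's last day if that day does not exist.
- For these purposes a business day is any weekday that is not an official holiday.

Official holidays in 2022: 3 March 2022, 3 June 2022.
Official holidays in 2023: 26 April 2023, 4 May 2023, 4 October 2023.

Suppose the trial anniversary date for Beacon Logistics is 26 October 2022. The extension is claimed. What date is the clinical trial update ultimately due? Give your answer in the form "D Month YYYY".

25 May 2023

6 months after 26 October 2022, on the same day of the month, is 26 April 2023.
26 April 2023 falls on a listed holiday. Rolling to the preceding business day gives 25 April 2023, a Tuesday.
Applying the 1 month extension: 1 month after 25 April 2023 is 25 May 2023.
Since 25 May 2023 is a Thursday and not a holiday, the date is unchanged.
Final deadline: 25 May 2023.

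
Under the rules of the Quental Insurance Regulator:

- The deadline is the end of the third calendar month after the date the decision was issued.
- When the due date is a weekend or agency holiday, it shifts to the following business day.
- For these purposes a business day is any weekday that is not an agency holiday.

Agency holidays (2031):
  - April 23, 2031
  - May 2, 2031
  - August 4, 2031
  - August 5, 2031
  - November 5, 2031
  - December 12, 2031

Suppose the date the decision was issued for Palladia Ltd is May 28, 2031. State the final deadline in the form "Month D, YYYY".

September 1, 2031

3 months after May 28, 2031 falls in August 2031; the last day of that month is August 31, 2031.
August 31, 2031 is a Sunday, so it moves to the next business day, September 1, 2031 (Monday).
Deadline: September 1, 2031.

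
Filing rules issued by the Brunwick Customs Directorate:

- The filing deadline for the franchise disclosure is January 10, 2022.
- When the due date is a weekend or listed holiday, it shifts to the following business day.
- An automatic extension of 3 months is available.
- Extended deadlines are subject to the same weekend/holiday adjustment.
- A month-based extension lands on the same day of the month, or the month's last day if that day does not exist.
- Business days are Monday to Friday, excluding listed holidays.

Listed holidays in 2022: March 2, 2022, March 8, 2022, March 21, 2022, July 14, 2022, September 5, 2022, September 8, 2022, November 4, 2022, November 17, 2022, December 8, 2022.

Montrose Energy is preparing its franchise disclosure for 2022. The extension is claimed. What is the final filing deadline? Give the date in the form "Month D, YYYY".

Start from the fixed due date, January 10, 2022.
Since January 10, 2022 is a Monday and not a holiday, the date is unchanged.
The 3 months extension carries January 10, 2022 to April 10, 2022.
April 10, 2022 falls on a Sunday. Rolling to the next business day gives April 11, 2022, a Monday.
Deadline: April 11, 2022.

April 11, 2022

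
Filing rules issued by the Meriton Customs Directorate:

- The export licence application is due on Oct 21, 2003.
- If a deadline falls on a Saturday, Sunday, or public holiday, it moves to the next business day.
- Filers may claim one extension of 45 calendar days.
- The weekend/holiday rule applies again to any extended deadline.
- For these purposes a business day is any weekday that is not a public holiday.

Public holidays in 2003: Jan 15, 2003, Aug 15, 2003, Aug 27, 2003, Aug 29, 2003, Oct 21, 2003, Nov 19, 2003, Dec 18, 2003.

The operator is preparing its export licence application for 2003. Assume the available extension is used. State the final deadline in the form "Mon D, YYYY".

Dec 8, 2003

The stated deadline is Oct 21, 2003.
Oct 21, 2003 is a listed holiday, so it moves to the next business day, Oct 22, 2003 (Wednesday).
Add the 45 calendar-day extension to Oct 22, 2003: Dec 6, 2003.
Dec 6, 2003 is a Saturday, so it moves to the next business day, Dec 8, 2003 (Monday).
So the filing is due Dec 8, 2003.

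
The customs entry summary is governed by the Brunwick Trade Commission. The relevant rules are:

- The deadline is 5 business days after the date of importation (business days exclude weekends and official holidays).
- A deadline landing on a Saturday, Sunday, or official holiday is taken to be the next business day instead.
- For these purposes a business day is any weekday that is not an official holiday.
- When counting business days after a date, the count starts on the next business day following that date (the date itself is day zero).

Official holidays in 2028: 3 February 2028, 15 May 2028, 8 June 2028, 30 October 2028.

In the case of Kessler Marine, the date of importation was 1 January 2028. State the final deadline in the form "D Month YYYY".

Counting 5 business days after 1 January 2028 (skipping weekends and listed holidays) reaches 7 January 2028.
7 January 2028 falls on a Friday, which is a business day, so no adjustment is needed.
The final due date is 7 January 2028.

7 January 2028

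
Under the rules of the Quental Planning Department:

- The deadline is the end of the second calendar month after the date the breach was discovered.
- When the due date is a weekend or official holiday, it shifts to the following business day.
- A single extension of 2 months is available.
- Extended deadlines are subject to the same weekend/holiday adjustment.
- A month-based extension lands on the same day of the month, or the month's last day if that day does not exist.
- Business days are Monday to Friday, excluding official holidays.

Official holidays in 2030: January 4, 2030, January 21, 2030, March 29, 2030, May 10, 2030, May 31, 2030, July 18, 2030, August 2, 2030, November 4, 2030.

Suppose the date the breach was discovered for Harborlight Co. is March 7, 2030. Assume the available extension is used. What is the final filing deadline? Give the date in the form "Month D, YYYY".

The second month after March 7, 2030 is May 2030, whose last day is May 31, 2030.
May 31, 2030 is a listed holiday; the next business day is June 3, 2030 (Monday).
Add 2 months to June 3, 2030: August 3, 2030.
Because August 3, 2030 is a Saturday, the deadline becomes August 5, 2030 (Monday).
So the filing is due August 5, 2030.

August 5, 2030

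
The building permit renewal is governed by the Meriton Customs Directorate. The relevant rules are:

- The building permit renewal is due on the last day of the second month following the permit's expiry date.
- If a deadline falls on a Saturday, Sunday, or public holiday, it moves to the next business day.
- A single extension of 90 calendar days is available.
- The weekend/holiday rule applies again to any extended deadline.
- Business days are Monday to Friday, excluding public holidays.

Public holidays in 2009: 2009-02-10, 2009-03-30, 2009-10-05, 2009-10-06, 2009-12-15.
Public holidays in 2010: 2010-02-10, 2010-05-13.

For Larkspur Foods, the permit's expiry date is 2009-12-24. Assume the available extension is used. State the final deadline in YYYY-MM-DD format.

2 months after 2009-12-24 falls in February 2010; the last day of that month is 2010-02-28.
Because 2010-02-28 is a Sunday, the deadline becomes 2010-03-01 (Monday).
With the 90-day extension, 2010-03-01 becomes 2010-05-30.
2010-05-30 is a Sunday; the next business day is 2010-05-31 (Monday).
Final deadline: 2010-05-31.

2010-05-31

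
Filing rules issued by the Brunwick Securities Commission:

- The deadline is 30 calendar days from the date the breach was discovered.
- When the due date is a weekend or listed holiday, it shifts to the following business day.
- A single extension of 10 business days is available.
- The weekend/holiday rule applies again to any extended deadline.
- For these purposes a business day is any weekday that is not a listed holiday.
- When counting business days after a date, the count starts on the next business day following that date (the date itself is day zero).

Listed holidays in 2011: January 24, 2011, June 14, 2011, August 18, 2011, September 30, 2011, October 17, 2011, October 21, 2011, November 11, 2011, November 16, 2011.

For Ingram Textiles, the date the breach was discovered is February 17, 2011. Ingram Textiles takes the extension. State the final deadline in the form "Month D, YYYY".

April 4, 2011

Trigger date February 17, 2011 + 30 calendar days = March 19, 2011.
Because March 19, 2011 is a Saturday, the deadline becomes March 21, 2011 (Monday).
The 10-business-day extension runs from March 21, 2011 to April 4, 2011.
April 4, 2011 is a Monday and not a listed holiday, so it stands.
Deadline: April 4, 2011.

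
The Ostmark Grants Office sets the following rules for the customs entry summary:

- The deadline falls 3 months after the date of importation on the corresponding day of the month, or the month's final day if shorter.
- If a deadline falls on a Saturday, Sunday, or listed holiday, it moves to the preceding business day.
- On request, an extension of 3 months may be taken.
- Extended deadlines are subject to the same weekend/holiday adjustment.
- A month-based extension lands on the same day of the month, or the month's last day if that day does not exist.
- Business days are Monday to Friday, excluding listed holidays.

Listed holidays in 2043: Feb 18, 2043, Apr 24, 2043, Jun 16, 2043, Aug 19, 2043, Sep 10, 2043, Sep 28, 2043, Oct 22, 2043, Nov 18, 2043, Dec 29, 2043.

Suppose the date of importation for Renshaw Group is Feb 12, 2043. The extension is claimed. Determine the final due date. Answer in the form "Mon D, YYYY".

Aug 12, 2043

3 months from Feb 12, 2043 is May 12, 2043.
Since May 12, 2043 is a Tuesday and not a holiday, the date is unchanged.
Applying the 3 months extension: 3 months after May 12, 2043 is Aug 12, 2043.
Aug 12, 2043 is a Wednesday and not a listed holiday, so it stands.
Final deadline: Aug 12, 2043.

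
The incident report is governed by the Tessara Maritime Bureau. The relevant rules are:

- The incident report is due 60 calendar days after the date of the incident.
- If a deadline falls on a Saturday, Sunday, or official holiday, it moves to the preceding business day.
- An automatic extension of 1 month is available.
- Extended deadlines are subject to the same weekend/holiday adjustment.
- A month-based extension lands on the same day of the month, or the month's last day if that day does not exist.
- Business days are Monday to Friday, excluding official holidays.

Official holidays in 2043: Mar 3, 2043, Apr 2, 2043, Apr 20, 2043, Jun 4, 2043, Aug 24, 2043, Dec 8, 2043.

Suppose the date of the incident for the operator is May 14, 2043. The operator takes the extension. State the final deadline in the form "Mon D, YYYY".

60 calendar days after May 14, 2043 is Jul 13, 2043.
Jul 13, 2043 is a Monday and not a listed holiday, so it stands.
Applying the 1 month extension: 1 month after Jul 13, 2043 is Aug 13, 2043.
Aug 13, 2043 is a Thursday and not a listed holiday, so it stands.
Deadline: Aug 13, 2043.

Aug 13, 2043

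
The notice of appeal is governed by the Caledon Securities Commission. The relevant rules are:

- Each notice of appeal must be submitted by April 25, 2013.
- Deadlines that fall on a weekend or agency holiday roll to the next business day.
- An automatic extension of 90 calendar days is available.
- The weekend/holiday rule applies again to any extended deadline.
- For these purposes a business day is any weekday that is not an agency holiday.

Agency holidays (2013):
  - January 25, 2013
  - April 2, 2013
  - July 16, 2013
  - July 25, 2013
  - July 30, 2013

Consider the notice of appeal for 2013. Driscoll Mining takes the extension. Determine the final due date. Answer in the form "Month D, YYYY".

The stated deadline is April 25, 2013.
Since April 25, 2013 is a Thursday and not a holiday, the date is unchanged.
Add the 90 calendar-day extension to April 25, 2013: July 24, 2013.
July 24, 2013 falls on a Wednesday, which is a business day, so no adjustment is needed.
Final deadline: July 24, 2013.

July 24, 2013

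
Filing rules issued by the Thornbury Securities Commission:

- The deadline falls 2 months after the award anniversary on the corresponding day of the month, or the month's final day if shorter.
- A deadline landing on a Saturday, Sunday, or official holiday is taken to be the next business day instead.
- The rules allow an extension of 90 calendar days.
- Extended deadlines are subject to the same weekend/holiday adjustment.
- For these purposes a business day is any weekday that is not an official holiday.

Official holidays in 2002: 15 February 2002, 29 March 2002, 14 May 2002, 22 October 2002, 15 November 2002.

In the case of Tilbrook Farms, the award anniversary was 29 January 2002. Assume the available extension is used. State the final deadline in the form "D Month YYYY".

1 July 2002

Moving 2 months forward from 29 January 2002 on the corresponding day gives 29 March 2002.
29 March 2002 is a listed holiday, so it moves to the next business day, 1 April 2002 (Monday).
The 90-calendar-day extension moves the deadline from 1 April 2002 to 30 June 2002.
30 June 2002 falls on a Sunday. Rolling to the next business day gives 1 July 2002, a Monday.
So the filing is due 1 July 2002.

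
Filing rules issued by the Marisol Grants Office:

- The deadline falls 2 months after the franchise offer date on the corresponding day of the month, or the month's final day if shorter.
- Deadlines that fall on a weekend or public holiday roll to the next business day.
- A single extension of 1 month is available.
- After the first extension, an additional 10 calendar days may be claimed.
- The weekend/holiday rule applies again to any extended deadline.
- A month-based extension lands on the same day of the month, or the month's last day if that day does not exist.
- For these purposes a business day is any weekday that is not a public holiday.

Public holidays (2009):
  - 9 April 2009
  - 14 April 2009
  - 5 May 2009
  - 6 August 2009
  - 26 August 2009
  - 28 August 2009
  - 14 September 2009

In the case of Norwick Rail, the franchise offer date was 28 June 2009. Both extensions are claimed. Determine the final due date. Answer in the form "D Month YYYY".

12 October 2009

Moving 2 months forward from 28 June 2009 on the corresponding day gives 28 August 2009.
28 August 2009 falls on a listed holiday. Rolling to the next business day gives 31 August 2009, a Monday.
Applying the 1 month extension: 1 month after 31 August 2009 is 30 September 2009 (day 31 does not exist in September, so the month's last day is used).
30 September 2009 (Wednesday) is already a business day.
With the 10-day extension, 30 September 2009 becomes 10 October 2009.
10 October 2009 is a Saturday; the next business day is 12 October 2009 (Monday).
The final due date is 12 October 2009.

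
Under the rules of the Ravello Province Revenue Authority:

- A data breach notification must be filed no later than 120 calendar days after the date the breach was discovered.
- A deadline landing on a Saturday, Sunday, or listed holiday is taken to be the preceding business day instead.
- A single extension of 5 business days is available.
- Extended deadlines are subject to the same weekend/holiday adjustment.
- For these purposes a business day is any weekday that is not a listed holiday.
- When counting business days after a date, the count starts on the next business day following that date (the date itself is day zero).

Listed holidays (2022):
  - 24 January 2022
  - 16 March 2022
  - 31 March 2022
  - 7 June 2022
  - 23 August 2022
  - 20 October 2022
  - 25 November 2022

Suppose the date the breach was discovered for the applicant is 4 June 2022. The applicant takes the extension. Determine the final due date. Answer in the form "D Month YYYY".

7 October 2022

Trigger date 4 June 2022 + 120 calendar days = 2 October 2022.
2 October 2022 is a Sunday; the preceding business day is 30 September 2022 (Friday).
The 5-business-day extension runs from 30 September 2022 to 7 October 2022.
7 October 2022 is a Friday and not a listed holiday, so it stands.
So the filing is due 7 October 2022.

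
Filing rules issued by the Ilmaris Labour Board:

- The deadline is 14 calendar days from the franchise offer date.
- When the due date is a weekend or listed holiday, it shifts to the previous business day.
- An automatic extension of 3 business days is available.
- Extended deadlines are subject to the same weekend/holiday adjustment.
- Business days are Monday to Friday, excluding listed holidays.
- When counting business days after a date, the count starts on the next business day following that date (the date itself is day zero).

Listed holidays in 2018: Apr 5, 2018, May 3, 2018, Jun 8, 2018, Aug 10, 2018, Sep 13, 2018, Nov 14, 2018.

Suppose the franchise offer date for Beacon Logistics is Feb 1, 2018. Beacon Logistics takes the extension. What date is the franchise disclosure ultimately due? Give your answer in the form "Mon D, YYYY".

14 calendar days after Feb 1, 2018 is Feb 15, 2018.
Since Feb 15, 2018 is a Thursday and not a holiday, the date is unchanged.
The 3-business-day extension runs from Feb 15, 2018 to Feb 20, 2018.
Feb 20, 2018 falls on a Tuesday, which is a business day, so no adjustment is needed.
The final due date is Feb 20, 2018.

Feb 20, 2018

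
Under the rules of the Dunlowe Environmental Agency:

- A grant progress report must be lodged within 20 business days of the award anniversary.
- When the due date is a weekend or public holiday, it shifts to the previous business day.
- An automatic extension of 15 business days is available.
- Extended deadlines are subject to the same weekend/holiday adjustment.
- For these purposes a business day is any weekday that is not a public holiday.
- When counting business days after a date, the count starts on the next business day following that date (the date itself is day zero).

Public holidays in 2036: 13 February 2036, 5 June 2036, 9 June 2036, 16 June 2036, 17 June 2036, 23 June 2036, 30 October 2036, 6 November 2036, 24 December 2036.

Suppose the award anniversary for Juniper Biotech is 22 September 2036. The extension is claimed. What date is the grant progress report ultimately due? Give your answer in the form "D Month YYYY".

12 November 2036

Counting 20 business days after 22 September 2036 (skipping weekends and listed holidays) reaches 20 October 2036.
20 October 2036 is a Monday and not a listed holiday, so it stands.
Applying the 15-business-day extension: 15 business days after 20 October 2036 is 12 November 2036.
12 November 2036 falls on a Wednesday, which is a business day, so no adjustment is needed.
Final deadline: 12 November 2036.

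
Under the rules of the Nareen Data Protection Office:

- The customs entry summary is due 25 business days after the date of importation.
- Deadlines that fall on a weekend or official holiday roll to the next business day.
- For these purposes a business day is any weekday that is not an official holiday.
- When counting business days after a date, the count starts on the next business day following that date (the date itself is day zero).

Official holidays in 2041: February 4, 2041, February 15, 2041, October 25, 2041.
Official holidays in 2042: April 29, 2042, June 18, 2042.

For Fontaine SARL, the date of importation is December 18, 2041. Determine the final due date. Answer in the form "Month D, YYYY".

January 22, 2042

Counting 25 business days after December 18, 2041 (skipping weekends and listed holidays) reaches January 22, 2042.
Since January 22, 2042 is a Wednesday and not a holiday, the date is unchanged.
The final due date is January 22, 2042.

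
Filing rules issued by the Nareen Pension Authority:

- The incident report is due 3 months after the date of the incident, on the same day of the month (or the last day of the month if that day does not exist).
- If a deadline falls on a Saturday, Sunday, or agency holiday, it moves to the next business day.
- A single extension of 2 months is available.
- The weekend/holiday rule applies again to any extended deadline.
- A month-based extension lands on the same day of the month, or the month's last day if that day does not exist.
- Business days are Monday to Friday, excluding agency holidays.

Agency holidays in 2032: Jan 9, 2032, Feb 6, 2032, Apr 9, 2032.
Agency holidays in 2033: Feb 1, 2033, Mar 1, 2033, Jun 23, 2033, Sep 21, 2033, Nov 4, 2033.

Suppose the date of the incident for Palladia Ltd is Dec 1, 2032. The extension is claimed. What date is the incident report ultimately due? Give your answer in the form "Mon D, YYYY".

3 months after Dec 1, 2032, on the same day of the month, is Mar 1, 2033.
Because Mar 1, 2033 is a listed holiday, the deadline becomes Mar 2, 2033 (Wednesday).
Applying the 2 months extension: 2 months after Mar 2, 2033 is May 2, 2033.
Since May 2, 2033 is a Monday and not a holiday, the date is unchanged.
Final deadline: May 2, 2033.

May 2, 2033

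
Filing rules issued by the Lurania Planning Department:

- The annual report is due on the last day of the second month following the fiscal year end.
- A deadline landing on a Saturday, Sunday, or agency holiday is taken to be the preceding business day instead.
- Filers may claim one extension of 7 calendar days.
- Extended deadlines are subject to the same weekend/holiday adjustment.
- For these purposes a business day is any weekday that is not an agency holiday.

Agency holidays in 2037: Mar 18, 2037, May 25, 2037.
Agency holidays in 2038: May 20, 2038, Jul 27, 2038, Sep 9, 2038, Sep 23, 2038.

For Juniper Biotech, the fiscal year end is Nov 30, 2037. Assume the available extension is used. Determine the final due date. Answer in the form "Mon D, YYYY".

Feb 5, 2038

2 months after Nov 30, 2037 falls in January 2038; the last day of that month is Jan 31, 2038.
Jan 31, 2038 falls on a Sunday. Rolling to the preceding business day gives Jan 29, 2038, a Friday.
Applying the 7-calendar-day extension: Jan 29, 2038 + 7 days = Feb 5, 2038.
Feb 5, 2038 falls on a Friday, which is a business day, so no adjustment is needed.
So the filing is due Feb 5, 2038.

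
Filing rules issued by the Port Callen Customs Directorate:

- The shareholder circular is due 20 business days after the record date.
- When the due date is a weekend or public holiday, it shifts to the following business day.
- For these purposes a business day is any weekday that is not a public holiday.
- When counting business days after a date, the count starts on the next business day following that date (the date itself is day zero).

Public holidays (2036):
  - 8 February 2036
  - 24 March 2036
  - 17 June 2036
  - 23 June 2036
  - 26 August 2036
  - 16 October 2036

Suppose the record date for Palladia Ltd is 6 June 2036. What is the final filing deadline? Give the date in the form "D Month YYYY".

8 July 2036

Counting 20 business days after 6 June 2036 (skipping weekends and listed holidays) reaches 8 July 2036.
8 July 2036 (Tuesday) is already a business day.
Deadline: 8 July 2036.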